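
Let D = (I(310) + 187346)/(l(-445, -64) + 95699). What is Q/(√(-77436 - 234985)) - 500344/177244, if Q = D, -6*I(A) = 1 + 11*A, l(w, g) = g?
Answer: -125086/44311 - 74711*I*√312421/11951352934 ≈ -2.8229 - 0.0034941*I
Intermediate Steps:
I(A) = -⅙ - 11*A/6 (I(A) = -(1 + 11*A)/6 = -⅙ - 11*A/6)
D = 74711/38254 (D = ((-⅙ - 11/6*310) + 187346)/(-64 + 95699) = ((-⅙ - 1705/3) + 187346)/95635 = (-1137/2 + 187346)*(1/95635) = (373555/2)*(1/95635) = 74711/38254 ≈ 1.9530)
Q = 74711/38254 ≈ 1.9530
Q/(√(-77436 - 234985)) - 500344/177244 = 74711/(38254*(√(-77436 - 234985))) - 500344/177244 = 74711/(38254*(√(-312421))) - 500344*1/177244 = 74711/(38254*((I*√312421))) - 125086/44311 = 74711*(-I*√312421/312421)/38254 - 125086/44311 = -74711*I*√312421/11951352934 - 125086/44311 = -125086/44311 - 74711*I*√312421/11951352934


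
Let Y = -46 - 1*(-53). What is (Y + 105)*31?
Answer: 3472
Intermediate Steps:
Y = 7 (Y = -46 + 53 = 7)
(Y + 105)*31 = (7 + 105)*31 = 112*31 = 3472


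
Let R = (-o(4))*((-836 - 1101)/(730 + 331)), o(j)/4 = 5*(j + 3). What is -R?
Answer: -271180/1061 ≈ -255.59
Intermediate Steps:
o(j) = 60 + 20*j (o(j) = 4*(5*(j + 3)) = 4*(5*(3 + j)) = 4*(15 + 5*j) = 60 + 20*j)
R = 271180/1061 (R = (-(60 + 20*4))*((-836 - 1101)/(730 + 331)) = (-(60 + 80))*(-1937/1061) = (-1*140)*(-1937*1/1061) = -140*(-1937/1061) = 271180/1061 ≈ 255.59)
-R = -1*271180/1061 = -271180/1061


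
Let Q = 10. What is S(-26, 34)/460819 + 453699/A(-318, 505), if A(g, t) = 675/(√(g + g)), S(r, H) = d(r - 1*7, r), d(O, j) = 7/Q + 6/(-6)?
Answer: -3/4608190 + 100822*I*√159/75 ≈ -6.5101e-7 + 16951.0*I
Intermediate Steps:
d(O, j) = -3/10 (d(O, j) = 7/10 + 6/(-6) = 7*(⅒) + 6*(-⅙) = 7/10 - 1 = -3/10)
S(r, H) = -3/10
A(g, t) = 675*√2/(2*√g) (A(g, t) = 675/(√(2*g)) = 675/((√2*√g)) = 675*(√2/(2*√g)) = 675*√2/(2*√g))
S(-26, 34)/460819 + 453699/A(-318, 505) = -3/10/460819 + 453699/((675*√2/(2*√(-318)))) = -3/10*1/460819 + 453699/((675*√2*(-I*√318/318)/2)) = -3/4608190 + 453699/((-225*I*√159/106)) = -3/4608190 + 453699*(2*I*√159/675) = -3/4608190 + 100822*I*√159/75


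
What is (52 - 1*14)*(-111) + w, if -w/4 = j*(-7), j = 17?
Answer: -3742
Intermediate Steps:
w = 476 (w = -68*(-7) = -4*(-119) = 476)
(52 - 1*14)*(-111) + w = (52 - 1*14)*(-111) + 476 = (52 - 14)*(-111) + 476 = 38*(-111) + 476 = -4218 + 476 = -3742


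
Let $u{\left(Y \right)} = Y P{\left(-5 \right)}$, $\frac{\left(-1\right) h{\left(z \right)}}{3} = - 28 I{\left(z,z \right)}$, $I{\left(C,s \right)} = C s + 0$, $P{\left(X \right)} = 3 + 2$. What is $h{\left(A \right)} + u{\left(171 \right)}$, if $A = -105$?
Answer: $926955$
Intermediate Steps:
$P{\left(X \right)} = 5$
$I{\left(C,s \right)} = C s$
$h{\left(z \right)} = 84 z^{2}$ ($h{\left(z \right)} = - 3 \left(- 28 z z\right) = - 3 \left(- 28 z^{2}\right) = 84 z^{2}$)
$u{\left(Y \right)} = 5 Y$ ($u{\left(Y \right)} = Y 5 = 5 Y$)
$h{\left(A \right)} + u{\left(171 \right)} = 84 \left(-105\right)^{2} + 5 \cdot 171 = 84 \cdot 11025 + 855 = 926100 + 855 = 926955$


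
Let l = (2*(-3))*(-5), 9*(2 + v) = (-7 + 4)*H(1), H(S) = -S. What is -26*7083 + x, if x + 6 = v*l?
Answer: -184214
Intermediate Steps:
v = -5/3 (v = -2 + ((-7 + 4)*(-1*1))/9 = -2 + (-3*(-1))/9 = -2 + (⅑)*3 = -2 + ⅓ = -5/3 ≈ -1.6667)
l = 30 (l = -6*(-5) = 30)
x = -56 (x = -6 - 5/3*30 = -6 - 50 = -56)
-26*7083 + x = -26*7083 - 56 = -184158 - 56 = -184214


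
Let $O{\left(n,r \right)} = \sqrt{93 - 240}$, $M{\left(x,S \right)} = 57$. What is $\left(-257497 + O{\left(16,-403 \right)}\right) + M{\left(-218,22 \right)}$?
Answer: $-257440 + 7 i \sqrt{3} \approx -2.5744 \cdot 10^{5} + 12.124 i$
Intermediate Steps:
$O{\left(n,r \right)} = 7 i \sqrt{3}$ ($O{\left(n,r \right)} = \sqrt{-147} = 7 i \sqrt{3}$)
$\left(-257497 + O{\left(16,-403 \right)}\right) + M{\left(-218,22 \right)} = \left(-257497 + 7 i \sqrt{3}\right) + 57 = -257440 + 7 i \sqrt{3}$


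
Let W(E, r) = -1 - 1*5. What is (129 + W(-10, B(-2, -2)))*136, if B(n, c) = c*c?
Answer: 16728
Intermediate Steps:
B(n, c) = c²
W(E, r) = -6 (W(E, r) = -1 - 5 = -6)
(129 + W(-10, B(-2, -2)))*136 = (129 - 6)*136 = 123*136 = 16728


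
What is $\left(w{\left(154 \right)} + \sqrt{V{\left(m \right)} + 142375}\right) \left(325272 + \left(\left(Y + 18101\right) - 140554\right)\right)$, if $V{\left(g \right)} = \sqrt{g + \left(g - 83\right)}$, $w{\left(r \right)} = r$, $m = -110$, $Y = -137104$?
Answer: $10120110 + 65715 \sqrt{142375 + i \sqrt{303}} \approx 3.4916 \cdot 10^{7} + 1515.8 i$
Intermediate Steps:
$V{\left(g \right)} = \sqrt{-83 + 2 g}$ ($V{\left(g \right)} = \sqrt{g + \left(g - 83\right)} = \sqrt{g + \left(-83 + g\right)} = \sqrt{-83 + 2 g}$)
$\left(w{\left(154 \right)} + \sqrt{V{\left(m \right)} + 142375}\right) \left(325272 + \left(\left(Y + 18101\right) - 140554\right)\right) = \left(154 + \sqrt{\sqrt{-83 + 2 \left(-110\right)} + 142375}\right) \left(325272 + \left(\left(-137104 + 18101\right) - 140554\right)\right) = \left(154 + \sqrt{\sqrt{-83 - 220} + 142375}\right) \left(325272 - 259557\right) = \left(154 + \sqrt{\sqrt{-303} + 142375}\right) \left(325272 - 259557\right) = \left(154 + \sqrt{i \sqrt{303} + 142375}\right) 65715 = \left(154 + \sqrt{142375 + i \sqrt{303}}\right) 65715 = 10120110 + 65715 \sqrt{142375 + i \sqrt{303}}$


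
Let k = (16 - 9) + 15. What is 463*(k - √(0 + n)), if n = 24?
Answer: 10186 - 926*√6 ≈ 7917.8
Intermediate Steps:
k = 22 (k = 7 + 15 = 22)
463*(k - √(0 + n)) = 463*(22 - √(0 + 24)) = 463*(22 - √24) = 463*(22 - 2*√6) = 10186 - 926*√6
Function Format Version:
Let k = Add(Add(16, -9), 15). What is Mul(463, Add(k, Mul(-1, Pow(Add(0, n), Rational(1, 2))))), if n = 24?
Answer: Add(10186, Mul(-926, Pow(6, Rational(1, 2)))) ≈ 7917.8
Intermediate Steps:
k = 22 (k = Add(7, 15) = 22)
Mul(463, Add(k, Mul(-1, Pow(Add(0, n), Rational(1, 2))))) = Mul(463, Add(22, Mul(-1, Pow(Add(0, 24), Rational(1, 2))))) = Mul(463, Add(22, Mul(-1, Pow(24, Rational(1, 2))))) = Mul(463, Add(22, Mul(-1, Mul(2, Pow(6, Rational(1, 2)))))) = Mul(463, Add(22, Mul(-2, Pow(6, Rational(1, 2))))) = Add(10186, Mul(-926, Pow(6, Rational(1, 2))))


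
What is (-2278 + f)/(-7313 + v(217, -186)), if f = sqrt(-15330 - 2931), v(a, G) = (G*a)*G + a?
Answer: -1139/3750118 + 3*I*sqrt(2029)/7500236 ≈ -0.00030372 + 1.8017e-5*I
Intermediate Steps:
v(a, G) = a + a*G**2 (v(a, G) = a*G**2 + a = a + a*G**2)
f = 3*I*sqrt(2029) (f = sqrt(-18261) = 3*I*sqrt(2029) ≈ 135.13*I)
(-2278 + f)/(-7313 + v(217, -186)) = (-2278 + 3*I*sqrt(2029))/(-7313 + 217*(1 + (-186)**2)) = (-2278 + 3*I*sqrt(2029))/(-7313 + 217*(1 + 34596)) = (-2278 + 3*I*sqrt(2029))/(-7313 + 217*34597) = (-2278 + 3*I*sqrt(2029))/(-7313 + 7507549) = (-2278 + 3*I*sqrt(2029))/7500236 = (-2278 + 3*I*sqrt(2029))*(1/7500236) = -1139/3750118 + 3*I*sqrt(2029)/7500236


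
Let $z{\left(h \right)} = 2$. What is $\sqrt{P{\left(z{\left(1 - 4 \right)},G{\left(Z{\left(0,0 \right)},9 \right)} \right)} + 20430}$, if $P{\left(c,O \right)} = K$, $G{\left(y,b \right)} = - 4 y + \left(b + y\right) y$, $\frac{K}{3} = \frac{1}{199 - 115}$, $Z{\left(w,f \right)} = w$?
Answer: $\frac{\sqrt{4004287}}{14} \approx 142.93$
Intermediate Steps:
$K = \frac{1}{28}$ ($K = \frac{3}{199 - 115} = \frac{3}{84} = 3 \cdot \frac{1}{84} = \frac{1}{28} \approx 0.035714$)
$G{\left(y,b \right)} = - 4 y + y \left(b + y\right)$
$P{\left(c,O \right)} = \frac{1}{28}$
$\sqrt{P{\left(z{\left(1 - 4 \right)},G{\left(Z{\left(0,0 \right)},9 \right)} \right)} + 20430} = \sqrt{\frac{1}{28} + 20430} = \sqrt{\frac{572041}{28}} = \frac{\sqrt{4004287}}{14}$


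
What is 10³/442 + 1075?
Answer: 238075/221 ≈ 1077.3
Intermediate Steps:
10³/442 + 1075 = (1/442)*1000 + 1075 = 500/221 + 1075 = 238075/221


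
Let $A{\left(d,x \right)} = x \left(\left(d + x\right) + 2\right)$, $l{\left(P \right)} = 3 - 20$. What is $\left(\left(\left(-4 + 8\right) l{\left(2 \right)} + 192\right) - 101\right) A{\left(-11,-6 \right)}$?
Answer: $2070$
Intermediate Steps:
$l{\left(P \right)} = -17$ ($l{\left(P \right)} = 3 - 20 = -17$)
$A{\left(d,x \right)} = x \left(2 + d + x\right)$
$\left(\left(\left(-4 + 8\right) l{\left(2 \right)} + 192\right) - 101\right) A{\left(-11,-6 \right)} = \left(\left(\left(-4 + 8\right) \left(-17\right) + 192\right) - 101\right) \left(- 6 \left(2 - 11 - 6\right)\right) = \left(\left(4 \left(-17\right) + 192\right) - 101\right) \left(\left(-6\right) \left(-15\right)\right) = \left(\left(-68 + 192\right) - 101\right) 90 = \left(124 - 101\right) 90 = 23 \cdot 90 = 2070$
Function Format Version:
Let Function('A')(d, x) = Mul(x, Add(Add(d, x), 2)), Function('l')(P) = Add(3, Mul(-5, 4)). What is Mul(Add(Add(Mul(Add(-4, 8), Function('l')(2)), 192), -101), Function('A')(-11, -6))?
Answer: 2070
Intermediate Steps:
Function('l')(P) = -17 (Function('l')(P) = Add(3, -20) = -17)
Function('A')(d, x) = Mul(x, Add(2, d, x))
Mul(Add(Add(Mul(Add(-4, 8), Function('l')(2)), 192), -101), Function('A')(-11, -6)) = Mul(Add(Add(Mul(Add(-4, 8), -17), 192), -101), Mul(-6, Add(2, -11, -6))) = Mul(Add(Add(Mul(4, -17), 192), -101), Mul(-6, -15)) = Mul(Add(Add(-68, 192), -101), 90) = Mul(Add(124, -101), 90) = Mul(23, 90) = 2070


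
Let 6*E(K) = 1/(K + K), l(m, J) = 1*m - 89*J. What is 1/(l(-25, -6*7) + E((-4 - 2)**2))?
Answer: 432/1604017 ≈ 0.00026932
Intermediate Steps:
l(m, J) = m - 89*J
E(K) = 1/(12*K) (E(K) = 1/(6*(K + K)) = 1/(6*((2*K))) = (1/(2*K))/6 = 1/(12*K))
1/(l(-25, -6*7) + E((-4 - 2)**2)) = 1/((-25 - (-534)*7) + 1/(12*((-4 - 2)**2))) = 1/((-25 - 89*(-42)) + 1/(12*((-6)**2))) = 1/((-25 + 3738) + (1/12)/36) = 1/(3713 + (1/12)*(1/36)) = 1/(3713 + 1/432) = 1/(1604017/432) = 432/1604017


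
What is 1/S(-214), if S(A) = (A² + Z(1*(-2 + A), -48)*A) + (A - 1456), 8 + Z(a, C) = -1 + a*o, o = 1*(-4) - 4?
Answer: -1/323740 ≈ -3.0889e-6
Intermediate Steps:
o = -8 (o = -4 - 4 = -8)
Z(a, C) = -9 - 8*a (Z(a, C) = -8 + (-1 + a*(-8)) = -8 + (-1 - 8*a) = -9 - 8*a)
S(A) = -1456 + A + A² + A*(7 - 8*A) (S(A) = (A² + (-9 - 8*(-2 + A))*A) + (A - 1456) = (A² + (-9 - 8*(-2 + A))*A) + (-1456 + A) = (A² + (-9 + (16 - 8*A))*A) + (-1456 + A) = (A² + (7 - 8*A)*A) + (-1456 + A) = (A² + A*(7 - 8*A)) + (-1456 + A) = -1456 + A + A² + A*(7 - 8*A))
1/S(-214) = 1/(-1456 - 7*(-214)² + 8*(-214)) = 1/(-1456 - 7*45796 - 1712) = 1/(-1456 - 320572 - 1712) = 1/(-323740) = -1/323740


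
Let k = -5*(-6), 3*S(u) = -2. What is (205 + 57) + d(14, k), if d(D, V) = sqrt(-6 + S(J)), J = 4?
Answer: 262 + 2*I*sqrt(15)/3 ≈ 262.0 + 2.582*I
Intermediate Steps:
S(u) = -2/3 (S(u) = (1/3)*(-2) = -2/3)
k = 30
d(D, V) = 2*I*sqrt(15)/3 (d(D, V) = sqrt(-6 - 2/3) = sqrt(-20/3) = 2*I*sqrt(15)/3)
(205 + 57) + d(14, k) = (205 + 57) + 2*I*sqrt(15)/3 = 262 + 2*I*sqrt(15)/3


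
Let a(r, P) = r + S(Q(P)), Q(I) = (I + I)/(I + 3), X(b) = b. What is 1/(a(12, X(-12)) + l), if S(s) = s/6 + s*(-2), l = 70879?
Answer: 9/637975 ≈ 1.4107e-5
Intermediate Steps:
Q(I) = 2*I/(3 + I) (Q(I) = (2*I)/(3 + I) = 2*I/(3 + I))
S(s) = -11*s/6 (S(s) = s*(1/6) - 2*s = s/6 - 2*s = -11*s/6)
a(r, P) = r - 11*P/(3*(3 + P))
1/(a(12, X(-12)) + l) = 1/((-11/3*(-12) + 12*(3 - 12))/(3 - 12) + 70879) = 1/((44 + 12*(-9))/(-9) + 70879) = 1/(-(44 - 108)/9 + 70879) = 1/(-1/9*(-64) + 70879) = 1/(64/9 + 70879) = 1/(637975/9) = 9/637975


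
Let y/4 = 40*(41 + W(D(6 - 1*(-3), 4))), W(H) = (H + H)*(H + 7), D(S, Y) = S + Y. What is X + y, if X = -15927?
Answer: 73833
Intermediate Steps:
W(H) = 2*H*(7 + H) (W(H) = (2*H)*(7 + H) = 2*H*(7 + H))
y = 89760 (y = 4*(40*(41 + 2*((6 - 1*(-3)) + 4)*(7 + ((6 - 1*(-3)) + 4)))) = 4*(40*(41 + 2*((6 + 3) + 4)*(7 + ((6 + 3) + 4)))) = 4*(40*(41 + 2*(9 + 4)*(7 + (9 + 4)))) = 4*(40*(41 + 2*13*(7 + 13))) = 4*(40*(41 + 2*13*20)) = 4*(40*(41 + 520)) = 4*(40*561) = 4*22440 = 89760)
X + y = -15927 + 89760 = 73833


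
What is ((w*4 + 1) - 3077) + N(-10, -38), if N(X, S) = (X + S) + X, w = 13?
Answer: -3082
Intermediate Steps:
N(X, S) = S + 2*X (N(X, S) = (S + X) + X = S + 2*X)
((w*4 + 1) - 3077) + N(-10, -38) = ((13*4 + 1) - 3077) + (-38 + 2*(-10)) = ((52 + 1) - 3077) + (-38 - 20) = (53 - 3077) - 58 = -3024 - 58 = -3082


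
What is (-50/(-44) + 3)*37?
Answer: 3367/22 ≈ 153.05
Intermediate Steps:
(-50/(-44) + 3)*37 = (-50*(-1/44) + 3)*37 = (25/22 + 3)*37 = (91/22)*37 = 3367/22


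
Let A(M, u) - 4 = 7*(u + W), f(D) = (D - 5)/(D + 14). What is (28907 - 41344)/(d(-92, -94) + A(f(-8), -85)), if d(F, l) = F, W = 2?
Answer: 12437/669 ≈ 18.590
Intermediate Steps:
f(D) = (-5 + D)/(14 + D)
A(M, u) = 18 + 7*u (A(M, u) = 4 + 7*(u + 2) = 4 + 7*(2 + u) = 4 + (14 + 7*u) = 18 + 7*u)
(28907 - 41344)/(d(-92, -94) + A(f(-8), -85)) = (28907 - 41344)/(-92 + (18 + 7*(-85))) = -12437/(-92 + (18 - 595)) = -12437/(-92 - 577) = -12437/(-669) = -12437*(-1/669) = 12437/669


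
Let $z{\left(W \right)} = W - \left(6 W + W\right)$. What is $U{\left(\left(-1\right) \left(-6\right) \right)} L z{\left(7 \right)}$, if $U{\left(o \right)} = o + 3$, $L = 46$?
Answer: $-17388$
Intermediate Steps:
$z{\left(W \right)} = - 6 W$ ($z{\left(W \right)} = W - 7 W = - 6 W$)
$U{\left(o \right)} = 3 + o$
$U{\left(\left(-1\right) \left(-6\right) \right)} L z{\left(7 \right)} = \left(3 - -6\right) 46 \left(\left(-6\right) 7\right) = \left(3 + 6\right) 46 \left(-42\right) = 9 \cdot 46 \left(-42\right) = 414 \left(-42\right) = -17388$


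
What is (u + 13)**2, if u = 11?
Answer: 576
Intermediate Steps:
(u + 13)**2 = (11 + 13)**2 = 24**2 = 576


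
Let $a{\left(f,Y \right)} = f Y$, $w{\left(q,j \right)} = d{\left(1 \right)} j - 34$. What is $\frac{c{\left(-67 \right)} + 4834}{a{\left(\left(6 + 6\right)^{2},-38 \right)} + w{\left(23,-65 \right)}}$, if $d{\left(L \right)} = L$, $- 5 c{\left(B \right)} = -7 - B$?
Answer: $- \frac{4822}{5571} \approx -0.86555$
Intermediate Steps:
$c{\left(B \right)} = \frac{7}{5} + \frac{B}{5}$ ($c{\left(B \right)} = - \frac{-7 - B}{5} = \frac{7}{5} + \frac{B}{5}$)
$w{\left(q,j \right)} = -34 + j$ ($w{\left(q,j \right)} = 1 j - 34 = j - 34 = -34 + j$)
$a{\left(f,Y \right)} = Y f$
$\frac{c{\left(-67 \right)} + 4834}{a{\left(\left(6 + 6\right)^{2},-38 \right)} + w{\left(23,-65 \right)}} = \frac{\left(\frac{7}{5} + \frac{1}{5} \left(-67\right)\right) + 4834}{- 38 \left(6 + 6\right)^{2} - 99} = \frac{\left(\frac{7}{5} - \frac{67}{5}\right) + 4834}{- 38 \cdot 12^{2} - 99} = \frac{-12 + 4834}{\left(-38\right) 144 - 99} = \frac{4822}{-5472 - 99} = \frac{4822}{-5571} = 4822 \left(- \frac{1}{5571}\right) = - \frac{4822}{5571}$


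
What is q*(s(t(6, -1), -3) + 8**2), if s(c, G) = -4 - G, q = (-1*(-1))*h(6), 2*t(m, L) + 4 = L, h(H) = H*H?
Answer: 2268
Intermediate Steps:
h(H) = H**2
t(m, L) = -2 + L/2
q = 36 (q = -1*(-1)*6**2 = 1*36 = 36)
q*(s(t(6, -1), -3) + 8**2) = 36*((-4 - 1*(-3)) + 8**2) = 36*((-4 + 3) + 64) = 36*(-1 + 64) = 36*63 = 2268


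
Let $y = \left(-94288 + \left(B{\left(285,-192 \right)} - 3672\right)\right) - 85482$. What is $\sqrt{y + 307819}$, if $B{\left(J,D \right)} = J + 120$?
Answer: $\sqrt{124782} \approx 353.25$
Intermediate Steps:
$B{\left(J,D \right)} = 120 + J$
$y = -183037$ ($y = \left(-94288 + \left(\left(120 + 285\right) - 3672\right)\right) - 85482 = \left(-94288 + \left(405 - 3672\right)\right) - 85482 = \left(-94288 - 3267\right) - 85482 = -97555 - 85482 = -183037$)
$\sqrt{y + 307819} = \sqrt{-183037 + 307819} = \sqrt{124782}$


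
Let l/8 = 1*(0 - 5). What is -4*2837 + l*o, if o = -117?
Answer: -6668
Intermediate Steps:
l = -40 (l = 8*(1*(0 - 5)) = 8*(1*(-5)) = 8*(-5) = -40)
-4*2837 + l*o = -4*2837 - 40*(-117) = -11348 + 4680 = -6668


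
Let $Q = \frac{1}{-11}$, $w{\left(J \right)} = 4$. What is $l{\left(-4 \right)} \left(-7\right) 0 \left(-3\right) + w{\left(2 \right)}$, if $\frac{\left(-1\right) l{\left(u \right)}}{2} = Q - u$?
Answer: $4$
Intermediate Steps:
$Q = - \frac{1}{11} \approx -0.090909$
$l{\left(u \right)} = \frac{2}{11} + 2 u$ ($l{\left(u \right)} = - 2 \left(- \frac{1}{11} - u\right) = \frac{2}{11} + 2 u$)
$l{\left(-4 \right)} \left(-7\right) 0 \left(-3\right) + w{\left(2 \right)} = \left(\frac{2}{11} + 2 \left(-4\right)\right) \left(-7\right) 0 \left(-3\right) + 4 = \left(\frac{2}{11} - 8\right) 0 \left(-3\right) + 4 = \left(- \frac{86}{11}\right) 0 + 4 = 0 + 4 = 4$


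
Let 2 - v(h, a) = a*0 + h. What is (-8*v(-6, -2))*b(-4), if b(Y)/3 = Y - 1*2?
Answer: 1152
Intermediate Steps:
b(Y) = -6 + 3*Y (b(Y) = 3*(Y - 1*2) = 3*(Y - 2) = 3*(-2 + Y) = -6 + 3*Y)
v(h, a) = 2 - h (v(h, a) = 2 - (a*0 + h) = 2 - (0 + h) = 2 - h)
(-8*v(-6, -2))*b(-4) = (-8*(2 - 1*(-6)))*(-6 + 3*(-4)) = (-8*(2 + 6))*(-6 - 12) = -8*8*(-18) = -64*(-18) = 1152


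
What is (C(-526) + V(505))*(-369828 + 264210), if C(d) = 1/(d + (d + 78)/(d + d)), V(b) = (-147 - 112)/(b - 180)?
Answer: 1895104249281/22461725 ≈ 84370.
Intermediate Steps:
V(b) = -259/(-180 + b)
C(d) = 1/(d + (78 + d)/(2*d)) (C(d) = 1/(d + (78 + d)/((2*d))) = 1/(d + (78 + d)*(1/(2*d))) = 1/(d + (78 + d)/(2*d)))
(C(-526) + V(505))*(-369828 + 264210) = (2*(-526)/(78 - 526 + 2*(-526)**2) - 259/(-180 + 505))*(-369828 + 264210) = (2*(-526)/(78 - 526 + 2*276676) - 259/325)*(-105618) = (2*(-526)/(78 - 526 + 553352) - 259*1/325)*(-105618) = (2*(-526)/552904 - 259/325)*(-105618) = (2*(-526)*(1/552904) - 259/325)*(-105618) = (-263/138226 - 259/325)*(-105618) = -35886009/44923450*(-105618) = 1895104249281/22461725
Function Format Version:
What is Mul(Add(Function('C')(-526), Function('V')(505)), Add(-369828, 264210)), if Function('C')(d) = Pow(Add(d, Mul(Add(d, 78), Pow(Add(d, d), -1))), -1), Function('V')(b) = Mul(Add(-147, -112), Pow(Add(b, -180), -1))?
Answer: Rational(1895104249281, 22461725) ≈ 84370.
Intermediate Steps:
Function('V')(b) = Mul(-259, Pow(Add(-180, b), -1))
Function('C')(d) = Pow(Add(d, Mul(Rational(1, 2), Pow(d, -1), Add(78, d))), -1) (Function('C')(d) = Pow(Add(d, Mul(Add(78, d), Pow(Mul(2, d), -1))), -1) = Pow(Add(d, Mul(Add(78, d), Mul(Rational(1, 2), Pow(d, -1)))), -1) = Pow(Add(d, Mul(Rational(1, 2), Pow(d, -1), Add(78, d))), -1))
Mul(Add(Function('C')(-526), Function('V')(505)), Add(-369828, 264210)) = Mul(Add(Mul(2, -526, Pow(Add(78, -526, Mul(2, Pow(-526, 2))), -1)), Mul(-259, Pow(Add(-180, 505), -1))), Add(-369828, 264210)) = Mul(Add(Mul(2, -526, Pow(Add(78, -526, Mul(2, 276676)), -1)), Mul(-259, Pow(325, -1))), -105618) = Mul(Add(Mul(2, -526, Pow(Add(78, -526, 553352), -1)), Mul(-259, Rational(1, 325))), -105618) = Mul(Add(Mul(2, -526, Pow(552904, -1)), Rational(-259, 325)), -105618) = Mul(Add(Mul(2, -526, Rational(1, 552904)), Rational(-259, 325)), -105618) = Mul(Add(Rational(-263, 138226), Rational(-259, 325)), -105618) = Mul(Rational(-35886009, 44923450), -105618) = Rational(1895104249281, 22461725)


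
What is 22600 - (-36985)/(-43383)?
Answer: 980418815/43383 ≈ 22599.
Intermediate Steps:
22600 - (-36985)/(-43383) = 22600 - (-36985)*(-1)/43383 = 22600 - 1*36985/43383 = 22600 - 36985/43383 = 980418815/43383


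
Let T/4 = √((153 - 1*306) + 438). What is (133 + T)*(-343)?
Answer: -45619 - 1372*√285 ≈ -68781.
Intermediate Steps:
T = 4*√285 (T = 4*√((153 - 1*306) + 438) = 4*√((153 - 306) + 438) = 4*√(-153 + 438) = 4*√285 ≈ 67.528)
(133 + T)*(-343) = (133 + 4*√285)*(-343) = -45619 - 1372*√285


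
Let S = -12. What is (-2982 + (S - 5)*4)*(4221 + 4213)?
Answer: -25723700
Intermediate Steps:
(-2982 + (S - 5)*4)*(4221 + 4213) = (-2982 + (-12 - 5)*4)*(4221 + 4213) = (-2982 - 17*4)*8434 = (-2982 - 68)*8434 = -3050*8434 = -25723700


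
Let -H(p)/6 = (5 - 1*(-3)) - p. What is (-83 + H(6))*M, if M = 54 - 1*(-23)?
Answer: -7315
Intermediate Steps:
M = 77 (M = 54 + 23 = 77)
H(p) = -48 + 6*p (H(p) = -6*((5 - 1*(-3)) - p) = -6*((5 + 3) - p) = -6*(8 - p) = -48 + 6*p)
(-83 + H(6))*M = (-83 + (-48 + 6*6))*77 = (-83 + (-48 + 36))*77 = (-83 - 12)*77 = -95*77 = -7315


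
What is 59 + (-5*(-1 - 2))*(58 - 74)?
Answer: -181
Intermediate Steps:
59 + (-5*(-1 - 2))*(58 - 74) = 59 - 5*(-3)*(-16) = 59 + 15*(-16) = 59 - 240 = -181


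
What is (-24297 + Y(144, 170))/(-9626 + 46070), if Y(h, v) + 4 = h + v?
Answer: -23987/36444 ≈ -0.65819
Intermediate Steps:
Y(h, v) = -4 + h + v (Y(h, v) = -4 + (h + v) = -4 + h + v)
(-24297 + Y(144, 170))/(-9626 + 46070) = (-24297 + (-4 + 144 + 170))/(-9626 + 46070) = (-24297 + 310)/36444 = -23987*1/36444 = -23987/36444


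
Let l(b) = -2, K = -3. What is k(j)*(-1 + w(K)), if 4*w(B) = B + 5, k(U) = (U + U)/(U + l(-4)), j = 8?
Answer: -4/3 ≈ -1.3333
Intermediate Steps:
k(U) = 2*U/(-2 + U) (k(U) = (U + U)/(U - 2) = (2*U)/(-2 + U) = 2*U/(-2 + U))
w(B) = 5/4 + B/4 (w(B) = (B + 5)/4 = (5 + B)/4 = 5/4 + B/4)
k(j)*(-1 + w(K)) = (2*8/(-2 + 8))*(-1 + (5/4 + (¼)*(-3))) = (2*8/6)*(-1 + (5/4 - ¾)) = (2*8*(⅙))*(-1 + ½) = (8/3)*(-½) = -4/3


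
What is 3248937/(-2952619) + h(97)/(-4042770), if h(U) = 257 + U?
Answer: -2189291710436/1989459919105 ≈ -1.1004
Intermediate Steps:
3248937/(-2952619) + h(97)/(-4042770) = 3248937/(-2952619) + (257 + 97)/(-4042770) = 3248937*(-1/2952619) + 354*(-1/4042770) = -3248937/2952619 - 59/673795 = -2189291710436/1989459919105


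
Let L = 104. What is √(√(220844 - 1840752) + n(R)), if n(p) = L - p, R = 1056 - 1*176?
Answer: √(-776 + 2*I*√404977) ≈ 18.903 + 33.665*I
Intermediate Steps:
R = 880 (R = 1056 - 176 = 880)
n(p) = 104 - p
√(√(220844 - 1840752) + n(R)) = √(√(220844 - 1840752) + (104 - 1*880)) = √(√(-1619908) + (104 - 880)) = √(2*I*√404977 - 776) = √(-776 + 2*I*√404977)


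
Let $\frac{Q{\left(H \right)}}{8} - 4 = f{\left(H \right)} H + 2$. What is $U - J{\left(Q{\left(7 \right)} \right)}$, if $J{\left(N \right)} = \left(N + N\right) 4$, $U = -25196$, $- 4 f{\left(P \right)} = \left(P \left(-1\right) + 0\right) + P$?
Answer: $-25580$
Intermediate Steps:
$f{\left(P \right)} = 0$ ($f{\left(P \right)} = - \frac{\left(P \left(-1\right) + 0\right) + P}{4} = - \frac{\left(- P + 0\right) + P}{4} = - \frac{- P + P}{4} = \left(- \frac{1}{4}\right) 0 = 0$)
$Q{\left(H \right)} = 48$ ($Q{\left(H \right)} = 32 + 8 \left(0 H + 2\right) = 32 + 8 \left(0 + 2\right) = 32 + 8 \cdot 2 = 32 + 16 = 48$)
$J{\left(N \right)} = 8 N$ ($J{\left(N \right)} = 2 N 4 = 8 N$)
$U - J{\left(Q{\left(7 \right)} \right)} = -25196 - 8 \cdot 48 = -25196 - 384 = -25580$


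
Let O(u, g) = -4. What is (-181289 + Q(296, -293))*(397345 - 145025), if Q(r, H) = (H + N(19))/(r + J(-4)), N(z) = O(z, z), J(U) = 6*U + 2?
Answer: -6266806615280/137 ≈ -4.5743e+10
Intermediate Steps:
J(U) = 2 + 6*U
N(z) = -4
Q(r, H) = (-4 + H)/(-22 + r) (Q(r, H) = (H - 4)/(r + (2 + 6*(-4))) = (-4 + H)/(r + (2 - 24)) = (-4 + H)/(r - 22) = (-4 + H)/(-22 + r))
(-181289 + Q(296, -293))*(397345 - 145025) = (-181289 + (-4 - 293)/(-22 + 296))*(397345 - 145025) = (-181289 - 297/274)*252320 = -49673483/274*252320 = -6266806615280/137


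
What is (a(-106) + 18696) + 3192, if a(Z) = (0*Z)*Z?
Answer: 21888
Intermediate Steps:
a(Z) = 0 (a(Z) = 0*Z = 0)
(a(-106) + 18696) + 3192 = (0 + 18696) + 3192 = 18696 + 3192 = 21888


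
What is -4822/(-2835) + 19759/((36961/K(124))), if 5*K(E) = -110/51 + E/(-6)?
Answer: -263411990/356267079 ≈ -0.73937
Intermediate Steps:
K(E) = -22/51 - E/30 (K(E) = (-110/51 + E/(-6))/5 = (-110*1/51 + E*(-1/6))/5 = (-110/51 - E/6)/5 = -22/51 - E/30)
-4822/(-2835) + 19759/((36961/K(124))) = -4822/(-2835) + 19759/((36961/(-22/51 - 1/30*124))) = -4822*(-1/2835) + 19759/((36961/(-22/51 - 62/15))) = 4822/2835 + 19759/((36961/(-388/85))) = 4822/2835 + 19759/((36961*(-85/388))) = 4822/2835 + 19759/(-3141685/388) = 4822/2835 + 19759*(-388/3141685) = 4822/2835 - 7666492/3141685 = -263411990/356267079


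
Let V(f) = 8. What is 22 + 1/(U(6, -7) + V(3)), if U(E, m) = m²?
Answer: 1255/57 ≈ 22.018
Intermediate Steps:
22 + 1/(U(6, -7) + V(3)) = 22 + 1/((-7)² + 8) = 22 + 1/(49 + 8) = 22 + 1/57 = 1255/57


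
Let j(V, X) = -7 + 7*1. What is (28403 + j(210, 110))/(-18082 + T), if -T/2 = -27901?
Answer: 28403/37720 ≈ 0.75300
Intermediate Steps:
T = 55802 (T = -2*(-27901) = 55802)
j(V, X) = 0 (j(V, X) = -7 + 7 = 0)
(28403 + j(210, 110))/(-18082 + T) = (28403 + 0)/(-18082 + 55802) = 28403/37720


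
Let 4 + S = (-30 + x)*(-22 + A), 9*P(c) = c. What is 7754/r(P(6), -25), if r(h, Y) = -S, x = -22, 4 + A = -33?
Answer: -3877/1532 ≈ -2.5307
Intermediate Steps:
A = -37 (A = -4 - 33 = -37)
P(c) = c/9
S = 3064 (S = -4 + (-30 - 22)*(-22 - 37) = -4 - 52*(-59) = -4 + 3068 = 3064)
r(h, Y) = -3064 (r(h, Y) = -1*3064 = -3064)
7754/r(P(6), -25) = 7754/(-3064) = 7754*(-1/3064) = -3877/1532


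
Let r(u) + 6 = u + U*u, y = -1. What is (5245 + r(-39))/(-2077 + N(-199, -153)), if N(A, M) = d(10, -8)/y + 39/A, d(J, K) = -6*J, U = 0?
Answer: -517400/200711 ≈ -2.5778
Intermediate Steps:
r(u) = -6 + u (r(u) = -6 + (u + 0*u) = -6 + (u + 0) = -6 + u)
N(A, M) = 60 + 39/A (N(A, M) = -6*10/(-1) + 39/A = -60*(-1) + 39/A = 60 + 39/A)
(5245 + r(-39))/(-2077 + N(-199, -153)) = (5245 + (-6 - 39))/(-2077 + (60 + 39/(-199))) = (5245 - 45)/(-2077 + (60 + 39*(-1/199))) = 5200/(-2077 + (60 - 39/199)) = 5200/(-2077 + 11901/199) = 5200/(-401422/199) = 5200*(-199/401422) = -517400/200711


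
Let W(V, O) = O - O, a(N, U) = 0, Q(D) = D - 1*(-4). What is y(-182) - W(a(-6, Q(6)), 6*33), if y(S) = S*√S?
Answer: -182*I*√182 ≈ -2455.3*I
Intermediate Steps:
Q(D) = 4 + D (Q(D) = D + 4 = 4 + D)
y(S) = S^(3/2)
W(V, O) = 0
y(-182) - W(a(-6, Q(6)), 6*33) = (-182)^(3/2) - 1*0 = -182*I*√182 + 0 = -182*I*√182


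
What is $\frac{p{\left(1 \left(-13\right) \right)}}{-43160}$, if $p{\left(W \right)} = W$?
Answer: $\frac{1}{3320} \approx 0.0003012$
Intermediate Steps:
$\frac{p{\left(1 \left(-13\right) \right)}}{-43160} = \frac{1 \left(-13\right)}{-43160} = \left(-13\right) \left(- \frac{1}{43160}\right) = \frac{1}{3320}$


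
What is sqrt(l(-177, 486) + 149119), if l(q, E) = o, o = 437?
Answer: 22*sqrt(309) ≈ 386.72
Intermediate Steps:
l(q, E) = 437
sqrt(l(-177, 486) + 149119) = sqrt(437 + 149119) = sqrt(149556) = 22*sqrt(309)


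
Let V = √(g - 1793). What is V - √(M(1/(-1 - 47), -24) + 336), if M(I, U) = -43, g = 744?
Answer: -√293 + I*√1049 ≈ -17.117 + 32.388*I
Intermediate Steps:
V = I*√1049 (V = √(744 - 1793) = √(-1049) = I*√1049 ≈ 32.388*I)
V - √(M(1/(-1 - 47), -24) + 336) = I*√1049 - √(-43 + 336) = I*√1049 - √293 = -√293 + I*√1049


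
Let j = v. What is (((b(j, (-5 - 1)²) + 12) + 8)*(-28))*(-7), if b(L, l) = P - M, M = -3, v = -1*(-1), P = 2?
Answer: 4900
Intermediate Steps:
v = 1
j = 1
b(L, l) = 5 (b(L, l) = 2 - 1*(-3) = 2 + 3 = 5)
(((b(j, (-5 - 1)²) + 12) + 8)*(-28))*(-7) = (((5 + 12) + 8)*(-28))*(-7) = ((17 + 8)*(-28))*(-7) = (25*(-28))*(-7) = -700*(-7) = 4900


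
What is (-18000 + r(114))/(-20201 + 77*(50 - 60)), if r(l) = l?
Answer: 17886/20971 ≈ 0.85289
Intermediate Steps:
(-18000 + r(114))/(-20201 + 77*(50 - 60)) = (-18000 + 114)/(-20201 + 77*(50 - 60)) = -17886/(-20201 + 77*(-10)) = -17886/(-20201 - 770) = -17886/(-20971) = -17886*(-1/20971) = 17886/20971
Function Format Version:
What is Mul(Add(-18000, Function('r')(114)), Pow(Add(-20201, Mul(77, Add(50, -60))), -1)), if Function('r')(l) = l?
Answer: Rational(17886, 20971) ≈ 0.85289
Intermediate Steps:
Mul(Add(-18000, Function('r')(114)), Pow(Add(-20201, Mul(77, Add(50, -60))), -1)) = Mul(Add(-18000, 114), Pow(Add(-20201, Mul(77, Add(50, -60))), -1)) = Mul(-17886, Pow(Add(-20201, Mul(77, -10)), -1)) = Mul(-17886, Pow(Add(-20201, -770), -1)) = Mul(-17886, Pow(-20971, -1)) = Mul(-17886, Rational(-1, 20971)) = Rational(17886, 20971)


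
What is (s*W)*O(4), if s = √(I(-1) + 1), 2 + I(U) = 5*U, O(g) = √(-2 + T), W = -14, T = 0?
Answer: 28*√3 ≈ 48.497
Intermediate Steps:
O(g) = I*√2 (O(g) = √(-2 + 0) = √(-2) = I*√2)
I(U) = -2 + 5*U
s = I*√6 (s = √((-2 + 5*(-1)) + 1) = √((-2 - 5) + 1) = √(-7 + 1) = √(-6) = I*√6 ≈ 2.4495*I)
(s*W)*O(4) = ((I*√6)*(-14))*(I*√2) = (-14*I*√6)*(I*√2) = 28*√3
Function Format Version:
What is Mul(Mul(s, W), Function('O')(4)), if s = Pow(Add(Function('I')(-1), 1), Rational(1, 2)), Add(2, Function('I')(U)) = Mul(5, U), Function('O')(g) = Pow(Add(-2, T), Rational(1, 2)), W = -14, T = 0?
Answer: Mul(28, Pow(3, Rational(1, 2))) ≈ 48.497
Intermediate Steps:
Function('O')(g) = Mul(I, Pow(2, Rational(1, 2))) (Function('O')(g) = Pow(Add(-2, 0), Rational(1, 2)) = Pow(-2, Rational(1, 2)) = Mul(I, Pow(2, Rational(1, 2))))
Function('I')(U) = Add(-2, Mul(5, U))
s = Mul(I, Pow(6, Rational(1, 2))) (s = Pow(Add(Add(-2, Mul(5, -1)), 1), Rational(1, 2)) = Pow(Add(Add(-2, -5), 1), Rational(1, 2)) = Pow(Add(-7, 1), Rational(1, 2)) = Pow(-6, Rational(1, 2)) = Mul(I, Pow(6, Rational(1, 2))) ≈ Mul(2.4495, I))
Mul(Mul(s, W), Function('O')(4)) = Mul(Mul(Mul(I, Pow(6, Rational(1, 2))), -14), Mul(I, Pow(2, Rational(1, 2)))) = Mul(Mul(-14, I, Pow(6, Rational(1, 2))), Mul(I, Pow(2, Rational(1, 2)))) = Mul(28, Pow(3, Rational(1, 2)))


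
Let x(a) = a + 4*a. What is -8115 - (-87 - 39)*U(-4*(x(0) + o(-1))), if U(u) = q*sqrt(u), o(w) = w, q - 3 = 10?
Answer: -4839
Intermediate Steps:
q = 13 (q = 3 + 10 = 13)
x(a) = 5*a
U(u) = 13*sqrt(u)
-8115 - (-87 - 39)*U(-4*(x(0) + o(-1))) = -8115 - (-87 - 39)*13*sqrt(-4*(5*0 - 1)) = -8115 - (-126)*13*sqrt(-4*(0 - 1)) = -8115 - (-126)*13*sqrt(-4*(-1)) = -8115 - (-126)*13*sqrt(4) = -8115 - (-126)*13*2 = -8115 - (-126)*26 = -8115 - 1*(-3276) = -8115 + 3276 = -4839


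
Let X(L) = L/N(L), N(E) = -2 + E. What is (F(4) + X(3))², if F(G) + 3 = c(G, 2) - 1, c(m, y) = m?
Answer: 9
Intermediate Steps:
F(G) = -4 + G (F(G) = -3 + (G - 1) = -3 + (-1 + G) = -4 + G)
X(L) = L/(-2 + L)
(F(4) + X(3))² = ((-4 + 4) + 3/(-2 + 3))² = (0 + 3/1)² = (0 + 3*1)² = (0 + 3)² = 3² = 9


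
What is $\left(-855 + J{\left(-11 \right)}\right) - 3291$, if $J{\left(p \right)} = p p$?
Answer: $-4025$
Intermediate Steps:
$J{\left(p \right)} = p^{2}$
$\left(-855 + J{\left(-11 \right)}\right) - 3291 = \left(-855 + \left(-11\right)^{2}\right) - 3291 = \left(-855 + 121\right) - 3291 = -734 - 3291 = -4025$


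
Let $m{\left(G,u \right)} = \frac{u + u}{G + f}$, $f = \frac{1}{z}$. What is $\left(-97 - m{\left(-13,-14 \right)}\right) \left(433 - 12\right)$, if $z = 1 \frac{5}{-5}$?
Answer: $-41679$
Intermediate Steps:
$z = -1$ ($z = 1 \cdot 5 \left(- \frac{1}{5}\right) = 1 \left(-1\right) = -1$)
$f = -1$ ($f = \frac{1}{-1} = -1$)
$m{\left(G,u \right)} = \frac{2 u}{-1 + G}$ ($m{\left(G,u \right)} = \frac{u + u}{G - 1} = \frac{2 u}{-1 + G}$)
$\left(-97 - m{\left(-13,-14 \right)}\right) \left(433 - 12\right) = \left(-97 - 2 \left(-14\right) \frac{1}{-1 - 13}\right) \left(433 - 12\right) = \left(-97 - 2 \left(-14\right) \frac{1}{-14}\right) 421 = \left(-97 - 2 \left(-14\right) \left(- \frac{1}{14}\right)\right) 421 = \left(-97 - 2\right) 421 = \left(-99\right) 421 = -41679$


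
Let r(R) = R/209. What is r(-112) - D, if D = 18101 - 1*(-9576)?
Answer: -5784605/209 ≈ -27678.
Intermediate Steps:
D = 27677 (D = 18101 + 9576 = 27677)
r(R) = R/209 (r(R) = R*(1/209) = R/209)
r(-112) - D = (1/209)*(-112) - 1*27677 = -112/209 - 27677 = -5784605/209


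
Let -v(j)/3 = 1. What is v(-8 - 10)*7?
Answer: -21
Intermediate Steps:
v(j) = -3 (v(j) = -3*1 = -3)
v(-8 - 10)*7 = -3*7 = -21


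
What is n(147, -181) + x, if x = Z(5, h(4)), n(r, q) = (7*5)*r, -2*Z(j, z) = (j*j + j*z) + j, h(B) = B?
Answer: 5120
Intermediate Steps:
Z(j, z) = -j/2 - j²/2 - j*z/2 (Z(j, z) = -((j*j + j*z) + j)/2 = -((j² + j*z) + j)/2 = -(j + j² + j*z)/2 = -j/2 - j²/2 - j*z/2)
n(r, q) = 35*r
x = -25 (x = -½*5*(1 + 5 + 4) = -½*5*10 = -25)
n(147, -181) + x = 35*147 - 25 = 5145 - 25 = 5120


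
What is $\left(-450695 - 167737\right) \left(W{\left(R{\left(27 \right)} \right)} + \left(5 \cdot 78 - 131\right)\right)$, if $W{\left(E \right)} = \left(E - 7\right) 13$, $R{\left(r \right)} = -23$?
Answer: $81014592$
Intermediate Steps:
$W{\left(E \right)} = -91 + 13 E$ ($W{\left(E \right)} = \left(-7 + E\right) 13 = -91 + 13 E$)
$\left(-450695 - 167737\right) \left(W{\left(R{\left(27 \right)} \right)} + \left(5 \cdot 78 - 131\right)\right) = \left(-450695 - 167737\right) \left(\left(-91 + 13 \left(-23\right)\right) + \left(5 \cdot 78 - 131\right)\right) = - 618432 \left(\left(-91 - 299\right) + \left(390 - 131\right)\right) = - 618432 \left(-390 + 259\right) = \left(-618432\right) \left(-131\right) = 81014592$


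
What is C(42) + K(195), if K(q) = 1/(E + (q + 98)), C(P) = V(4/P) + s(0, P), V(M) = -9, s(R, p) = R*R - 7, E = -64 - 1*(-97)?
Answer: -5215/326 ≈ -15.997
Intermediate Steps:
E = 33 (E = -64 + 97 = 33)
s(R, p) = -7 + R² (s(R, p) = R² - 7 = -7 + R²)
C(P) = -16 (C(P) = -9 + (-7 + 0²) = -9 + (-7 + 0) = -9 - 7 = -16)
K(q) = 1/(131 + q) (K(q) = 1/(33 + (q + 98)) = 1/(33 + (98 + q)) = 1/(131 + q))
C(42) + K(195) = -16 + 1/(131 + 195) = -16 + 1/326 = -5215/326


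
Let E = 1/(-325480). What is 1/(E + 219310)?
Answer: 325480/71381018799 ≈ 4.5598e-6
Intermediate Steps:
E = -1/325480 ≈ -3.0724e-6
1/(E + 219310) = 1/(-1/325480 + 219310) = 1/(71381018799/325480) = 325480/71381018799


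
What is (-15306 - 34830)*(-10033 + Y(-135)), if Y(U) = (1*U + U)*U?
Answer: -1324442712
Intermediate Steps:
Y(U) = 2*U² (Y(U) = (U + U)*U = (2*U)*U = 2*U²)
(-15306 - 34830)*(-10033 + Y(-135)) = (-15306 - 34830)*(-10033 + 2*(-135)²) = -50136*(-10033 + 2*18225) = -50136*(-10033 + 36450) = -50136*26417 = -1324442712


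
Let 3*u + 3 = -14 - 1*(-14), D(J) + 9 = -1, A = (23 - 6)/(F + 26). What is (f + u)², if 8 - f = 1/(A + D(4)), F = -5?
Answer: 1882384/37249 ≈ 50.535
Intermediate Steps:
A = 17/21 (A = (23 - 6)/(-5 + 26) = 17/21 ≈ 0.80952)
D(J) = -10 (D(J) = -9 - 1 = -10)
u = -1 (u = -1 + (-14 - 1*(-14))/3 = -1 + (-14 + 14)/3 = -1 + (⅓)*0 = -1 + 0 = -1)
f = 1565/193 (f = 8 - 1/(17/21 - 10) = 8 - 1/(-193/21) = 8 - 1*(-21/193) = 8 + 21/193 = 1565/193 ≈ 8.1088)
(f + u)² = (1565/193 - 1)² = (1372/193)² = 1882384/37249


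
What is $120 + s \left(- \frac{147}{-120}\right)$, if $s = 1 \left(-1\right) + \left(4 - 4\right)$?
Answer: $\frac{4751}{40} \approx 118.78$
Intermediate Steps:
$s = -1$ ($s = -1 + \left(4 - 4\right) = -1 + 0 = -1$)
$120 + s \left(- \frac{147}{-120}\right) = 120 - - \frac{147}{-120} = 120 - \left(-147\right) \left(- \frac{1}{120}\right) = 120 - \frac{49}{40} = \frac{4751}{40}$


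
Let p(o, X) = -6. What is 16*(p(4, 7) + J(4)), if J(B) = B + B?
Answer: 32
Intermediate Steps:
J(B) = 2*B
16*(p(4, 7) + J(4)) = 16*(-6 + 2*4) = 16*(-6 + 8) = 16*2 = 32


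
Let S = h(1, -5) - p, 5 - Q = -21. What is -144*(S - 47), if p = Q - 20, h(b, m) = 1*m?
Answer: 8352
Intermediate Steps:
Q = 26 (Q = 5 - 1*(-21) = 5 + 21 = 26)
h(b, m) = m
p = 6 (p = 26 - 20 = 6)
S = -11 (S = -5 - 1*6 = -5 - 6 = -11)
-144*(S - 47) = -144*(-11 - 47) = -144*(-58) = 8352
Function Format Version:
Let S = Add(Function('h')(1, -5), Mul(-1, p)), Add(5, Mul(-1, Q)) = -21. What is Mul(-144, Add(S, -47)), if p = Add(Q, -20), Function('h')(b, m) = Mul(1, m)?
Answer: 8352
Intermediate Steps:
Q = 26 (Q = Add(5, Mul(-1, -21)) = Add(5, 21) = 26)
Function('h')(b, m) = m
p = 6 (p = Add(26, -20) = 6)
S = -11 (S = Add(-5, Mul(-1, 6)) = Add(-5, -6) = -11)
Mul(-144, Add(S, -47)) = Mul(-144, Add(-11, -47)) = Mul(-144, -58) = 8352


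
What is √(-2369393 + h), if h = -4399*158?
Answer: I*√3064435 ≈ 1750.6*I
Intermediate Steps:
h = -695042
√(-2369393 + h) = √(-2369393 - 695042) = √(-3064435) = I*√3064435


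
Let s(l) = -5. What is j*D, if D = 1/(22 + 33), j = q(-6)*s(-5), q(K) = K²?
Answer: -36/11 ≈ -3.2727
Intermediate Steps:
j = -180 (j = (-6)²*(-5) = 36*(-5) = -180)
D = 1/55 ≈ 0.018182
j*D = -180*1/55 = -36/11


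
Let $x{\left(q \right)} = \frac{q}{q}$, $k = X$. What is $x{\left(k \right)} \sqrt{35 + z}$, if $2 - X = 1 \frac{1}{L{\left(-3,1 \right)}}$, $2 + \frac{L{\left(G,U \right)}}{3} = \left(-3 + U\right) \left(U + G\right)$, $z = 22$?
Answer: $\sqrt{57} \approx 7.5498$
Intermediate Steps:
$L{\left(G,U \right)} = -6 + 3 \left(-3 + U\right) \left(G + U\right)$ ($L{\left(G,U \right)} = -6 + 3 \left(-3 + U\right) \left(U + G\right) = -6 + 3 \left(-3 + U\right) \left(G + U\right)$)
$X = \frac{11}{6}$ ($X = 2 - 1 \frac{1}{-6 - -27 - 9 + 3 \cdot 1^{2} + 3 \left(-3\right) 1} = 2 - 1 \frac{1}{-6 + 27 - 9 + 3 \cdot 1 - 9} = 2 - 1 \frac{1}{-6 + 27 - 9 + 3 - 9} = 2 - 1 \cdot \frac{1}{6} = 2 - \frac{1}{6} = \frac{11}{6} \approx 1.8333$)
$k = \frac{11}{6} \approx 1.8333$
$x{\left(q \right)} = 1$
$x{\left(k \right)} \sqrt{35 + z} = 1 \sqrt{35 + 22} = 1 \sqrt{57} = \sqrt{57}$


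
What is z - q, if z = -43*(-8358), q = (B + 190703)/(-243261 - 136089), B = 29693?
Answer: 68168167148/189675 ≈ 3.5939e+5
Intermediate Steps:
q = -110198/189675 (q = (29693 + 190703)/(-243261 - 136089) = 220396/(-379350) = 220396*(-1/379350) = -110198/189675 ≈ -0.58098)
z = 359394
z - q = 359394 - 1*(-110198/189675) = 359394 + 110198/189675 = 68168167148/189675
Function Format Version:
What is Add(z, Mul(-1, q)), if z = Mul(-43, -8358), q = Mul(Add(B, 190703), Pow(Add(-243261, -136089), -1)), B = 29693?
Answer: Rational(68168167148, 189675) ≈ 3.5939e+5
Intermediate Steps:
q = Rational(-110198, 189675) (q = Mul(Add(29693, 190703), Pow(Add(-243261, -136089), -1)) = Mul(220396, Pow(-379350, -1)) = Mul(220396, Rational(-1, 379350)) = Rational(-110198, 189675) ≈ -0.58098)
z = 359394
Add(z, Mul(-1, q)) = Add(359394, Mul(-1, Rational(-110198, 189675))) = Add(359394, Rational(110198, 189675)) = Rational(68168167148, 189675)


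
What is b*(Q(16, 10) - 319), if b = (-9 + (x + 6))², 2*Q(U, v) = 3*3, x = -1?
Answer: -5032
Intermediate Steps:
Q(U, v) = 9/2 (Q(U, v) = (3*3)/2 = (½)*9 = 9/2)
b = 16 (b = (-9 + (-1 + 6))² = (-9 + 5)² = (-4)² = 16)
b*(Q(16, 10) - 319) = 16*(9/2 - 319) = 16*(-629/2) = -5032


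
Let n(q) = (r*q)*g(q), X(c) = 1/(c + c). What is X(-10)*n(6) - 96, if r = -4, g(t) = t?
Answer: -444/5 ≈ -88.800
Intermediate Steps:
X(c) = 1/(2*c)
n(q) = -4*q² (n(q) = (-4*q)*q = -4*q²)
X(-10)*n(6) - 96 = ((½)/(-10))*(-4*6²) - 96 = ((½)*(-⅒))*(-4*36) - 96 = -1/20*(-144) - 96 = 36/5 - 96 = -444/5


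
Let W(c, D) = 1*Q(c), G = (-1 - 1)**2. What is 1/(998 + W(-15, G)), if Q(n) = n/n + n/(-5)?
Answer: 1/1002 ≈ 0.00099800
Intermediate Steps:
G = 4 (G = (-2)**2 = 4)
Q(n) = 1 - n/5 (Q(n) = 1 + n*(-1/5) = 1 - n/5)
W(c, D) = 1 - c/5 (W(c, D) = 1*(1 - c/5) = 1 - c/5)
1/(998 + W(-15, G)) = 1/(998 + (1 - 1/5*(-15))) = 1/(998 + (1 + 3)) = 1/(998 + 4) = 1/1002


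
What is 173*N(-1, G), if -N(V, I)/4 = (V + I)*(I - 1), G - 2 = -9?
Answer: -44288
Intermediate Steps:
G = -7 (G = 2 - 9 = -7)
N(V, I) = -4*(-1 + I)*(I + V) (N(V, I) = -4*(V + I)*(I - 1) = -4*(I + V)*(-1 + I) = -4*(-1 + I)*(I + V))
173*N(-1, G) = 173*(-4*(-7)**2 + 4*(-7) + 4*(-1) - 4*(-7)*(-1)) = 173*(-4*49 - 28 - 4 - 28) = 173*(-196 - 28 - 4 - 28) = 173*(-256) = -44288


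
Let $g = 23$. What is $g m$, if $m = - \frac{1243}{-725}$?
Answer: $\frac{28589}{725} \approx 39.433$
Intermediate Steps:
$m = \frac{1243}{725}$ ($m = \left(-1243\right) \left(- \frac{1}{725}\right) = \frac{1243}{725} \approx 1.7145$)
$g m = 23 \cdot \frac{1243}{725} = \frac{28589}{725}$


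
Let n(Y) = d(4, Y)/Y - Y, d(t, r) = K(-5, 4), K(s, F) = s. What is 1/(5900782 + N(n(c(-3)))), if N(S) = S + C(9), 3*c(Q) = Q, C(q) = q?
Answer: 1/5900797 ≈ 1.6947e-7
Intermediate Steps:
d(t, r) = -5
c(Q) = Q/3
n(Y) = -Y - 5/Y (n(Y) = -5/Y - Y = -Y - 5/Y)
N(S) = 9 + S (N(S) = S + 9 = 9 + S)
1/(5900782 + N(n(c(-3)))) = 1/(5900782 + (9 + (-(-3)/3 - 5/((⅓)*(-3))))) = 1/(5900782 + (9 + (-1*(-1) - 5/(-1)))) = 1/(5900782 + (9 + (1 - 5*(-1)))) = 1/(5900782 + (9 + (1 + 5))) = 1/(5900782 + (9 + 6)) = 1/(5900782 + 15) = 1/5900797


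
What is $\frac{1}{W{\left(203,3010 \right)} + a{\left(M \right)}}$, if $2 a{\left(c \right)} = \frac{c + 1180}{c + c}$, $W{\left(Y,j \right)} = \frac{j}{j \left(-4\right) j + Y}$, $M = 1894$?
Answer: $\frac{19611123748}{7955682987} \approx 2.465$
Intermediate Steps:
$W{\left(Y,j \right)} = \frac{j}{Y - 4 j^{2}}$ ($W{\left(Y,j \right)} = \frac{j}{- 4 j j + Y} = \frac{j}{- 4 j^{2} + Y} = \frac{j}{Y - 4 j^{2}}$)
$a{\left(c \right)} = \frac{1180 + c}{4 c}$ ($a{\left(c \right)} = \frac{\left(c + 1180\right) \frac{1}{c + c}}{2} = \frac{\left(1180 + c\right) \frac{1}{2 c}}{2} = \frac{\frac{1}{2} \frac{1}{c} \left(1180 + c\right)}{2} = \frac{1180 + c}{4 c}$)
$\frac{1}{W{\left(203,3010 \right)} + a{\left(M \right)}} = \frac{1}{\frac{3010}{203 - 4 \cdot 3010^{2}} + \frac{1180 + 1894}{4 \cdot 1894}} = \frac{1}{\frac{3010}{203 - 36240400} + \frac{1}{4} \cdot \frac{1}{1894} \cdot 3074} = \frac{1}{\frac{3010}{203 - 36240400} + \frac{1537}{3788}} = \frac{1}{\frac{3010}{-36240197} + \frac{1537}{3788}} = \frac{1}{3010 \left(- \frac{1}{36240197}\right) + \frac{1537}{3788}} = \frac{1}{- \frac{430}{5177171} + \frac{1537}{3788}} = \frac{1}{\frac{7955682987}{19611123748}} = \frac{19611123748}{7955682987}$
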